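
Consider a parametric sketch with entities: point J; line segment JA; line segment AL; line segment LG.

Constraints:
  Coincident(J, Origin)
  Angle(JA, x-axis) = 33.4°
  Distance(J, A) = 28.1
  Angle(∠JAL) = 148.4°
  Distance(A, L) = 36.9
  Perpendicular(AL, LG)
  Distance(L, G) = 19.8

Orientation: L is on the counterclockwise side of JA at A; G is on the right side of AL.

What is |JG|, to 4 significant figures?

69.95

J is at the origin; JA runs at 33.4° with length 28.1, so A = 28.1·(cos 33.4°, sin 33.4°) = (23.46, 15.47). ∠JAL = 148.4°, so AL runs at 33.4° + (180° − 148.4°) = 65.00° from the x-axis; with |AL| = 36.9, L = A + 36.9·(cos 65.00°, sin 65.00°) = (39.05, 48.91). AL ⟂ LG; with |LG| = 19.8 on the right of AL, G = L + 19.8·(0.9063, -0.4226) = (57.00, 40.54). Then |JG| = |G − J| = 69.95.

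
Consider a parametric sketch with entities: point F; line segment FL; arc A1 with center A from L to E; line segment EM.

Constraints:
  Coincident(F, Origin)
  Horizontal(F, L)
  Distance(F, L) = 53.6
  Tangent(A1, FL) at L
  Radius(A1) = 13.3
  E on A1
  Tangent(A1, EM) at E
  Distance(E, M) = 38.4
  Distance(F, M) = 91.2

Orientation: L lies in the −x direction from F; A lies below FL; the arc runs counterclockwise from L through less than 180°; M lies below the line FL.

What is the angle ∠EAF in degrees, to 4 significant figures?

145.4°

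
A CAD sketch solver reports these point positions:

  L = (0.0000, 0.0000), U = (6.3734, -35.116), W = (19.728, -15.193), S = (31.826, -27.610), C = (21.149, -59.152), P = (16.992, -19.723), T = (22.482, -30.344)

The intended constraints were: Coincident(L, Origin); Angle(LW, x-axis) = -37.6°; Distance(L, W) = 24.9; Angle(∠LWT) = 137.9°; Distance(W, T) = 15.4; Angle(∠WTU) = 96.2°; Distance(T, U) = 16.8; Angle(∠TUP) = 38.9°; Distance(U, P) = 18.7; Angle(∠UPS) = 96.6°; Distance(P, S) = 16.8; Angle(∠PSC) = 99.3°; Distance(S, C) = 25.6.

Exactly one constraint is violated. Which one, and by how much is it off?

Distance(S, C) = 25.6 — off by 7.70.

L = (0.00, 0.00) ✓; LW at -37.60° ✓; |LW| = 24.90 ✓; ∠LWT = 137.9° ✓; |WT| = 15.40 ✓; ∠WTU = 96.20° ✓; |TU| = 16.80 ✓; ∠TUP = 38.90° ✓; |UP| = 18.70 ✓; ∠UPS = 96.60° ✓; |PS| = 16.80 ✓; ∠PSC = 99.30° ✓; |SC| = 33.30 ✗.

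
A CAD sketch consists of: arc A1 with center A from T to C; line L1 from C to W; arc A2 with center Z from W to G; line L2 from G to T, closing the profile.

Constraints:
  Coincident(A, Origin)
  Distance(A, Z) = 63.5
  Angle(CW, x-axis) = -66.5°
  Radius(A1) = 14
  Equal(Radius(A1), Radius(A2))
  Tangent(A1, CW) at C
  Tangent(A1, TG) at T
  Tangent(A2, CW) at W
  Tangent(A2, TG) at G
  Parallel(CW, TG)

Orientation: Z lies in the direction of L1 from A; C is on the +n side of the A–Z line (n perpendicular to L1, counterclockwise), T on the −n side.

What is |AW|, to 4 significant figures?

65.02

The slot axis is L1's direction at -66.5°, so u = (cos -66.5°, sin -66.5°) = (0.3987, -0.9171) and n = (−sin -66.5°, cos -66.5°) = (0.9171, 0.3987). A is at the origin and Z lies 63.5 along u from A, so Z = 63.5·u = (25.32, -58.23). Tangency of A1 to both parallel lines with radius 14.0 puts C and T at A ± 14.0·n: C = (12.84, 5.582), T = (-12.84, -5.582). Equal radii place W and G the same way about Z: W = Z + 14.0·n = (38.16, -52.65), G = Z − 14.0·n = (12.48, -63.82). Then |AW| = |W − A| = 65.02.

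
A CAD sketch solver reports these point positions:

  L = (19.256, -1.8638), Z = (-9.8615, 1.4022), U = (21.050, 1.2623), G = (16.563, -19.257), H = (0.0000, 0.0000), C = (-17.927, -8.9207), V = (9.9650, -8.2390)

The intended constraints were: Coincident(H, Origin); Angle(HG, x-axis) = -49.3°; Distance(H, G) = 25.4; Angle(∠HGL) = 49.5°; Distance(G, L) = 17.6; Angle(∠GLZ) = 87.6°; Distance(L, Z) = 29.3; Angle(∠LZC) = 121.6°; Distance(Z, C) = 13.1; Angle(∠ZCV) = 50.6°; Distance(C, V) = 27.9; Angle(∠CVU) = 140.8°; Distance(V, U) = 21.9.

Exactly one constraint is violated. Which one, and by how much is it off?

Distance(V, U) = 21.9 — off by 7.30.

H = (0.00, 0.00) ✓; HG at -49.30° ✓; |HG| = 25.40 ✓; ∠HGL = 49.50° ✓; |GL| = 17.60 ✓; ∠GLZ = 87.60° ✓; |LZ| = 29.30 ✓; ∠LZC = 121.6° ✓; |ZC| = 13.10 ✓; ∠ZCV = 50.60° ✓; |CV| = 27.90 ✓; ∠CVU = 140.8° ✓; |VU| = 14.60 ✗.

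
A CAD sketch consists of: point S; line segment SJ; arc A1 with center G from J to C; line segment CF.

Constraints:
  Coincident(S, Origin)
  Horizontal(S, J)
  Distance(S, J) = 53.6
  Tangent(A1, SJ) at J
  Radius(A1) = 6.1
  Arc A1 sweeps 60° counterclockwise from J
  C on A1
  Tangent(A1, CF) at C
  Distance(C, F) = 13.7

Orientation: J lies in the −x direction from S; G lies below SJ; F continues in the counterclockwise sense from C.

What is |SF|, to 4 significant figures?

67.40

S is at the origin; SJ is horizontal with |SJ| = 53.6 and J on the −x side, so J = (-53.60, 0.000). A1 meets SJ tangentially, so GJ is at right angles to SJ, so G = J + (0, -6.1) = (-53.60, -6.100). On A1, J sits at bearing 90° from G; a 60° counterclockwise sweep puts C at bearing 150°, so C = G + 6.1·(cos 150°, sin 150°) = (-58.88, -3.050). Tangency of A1 to CF means the radius GC is perpendicular to CF, so CF runs along (−sin 150°, cos 150°); with |CF| = 13.7, F = (-65.73, -14.91). Then |SF| = |F − S| = 67.40.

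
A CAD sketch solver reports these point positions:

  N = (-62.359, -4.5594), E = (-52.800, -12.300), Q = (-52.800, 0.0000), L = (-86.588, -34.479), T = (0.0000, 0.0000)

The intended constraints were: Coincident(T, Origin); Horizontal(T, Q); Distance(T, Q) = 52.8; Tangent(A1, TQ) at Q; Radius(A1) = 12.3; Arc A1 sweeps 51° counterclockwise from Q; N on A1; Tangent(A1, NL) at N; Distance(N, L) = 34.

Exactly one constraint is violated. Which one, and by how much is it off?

Distance(N, L) = 34 — off by 4.50.

T = (0.00, 0.00) ✓; T.y = 0.00, Q.y = 0.00 ✓; |TQ| = 52.80 ✓; ∠(EQ, QT) = 90.00° ✓; |EQ| = 12.30 ✓; bearing(E→N) − bearing(E→Q) = 51.00° ✓; |EN| = 12.30 ✓; ∠(EN, NL) = 90.00° ✓; |NL| = 38.50 ✗.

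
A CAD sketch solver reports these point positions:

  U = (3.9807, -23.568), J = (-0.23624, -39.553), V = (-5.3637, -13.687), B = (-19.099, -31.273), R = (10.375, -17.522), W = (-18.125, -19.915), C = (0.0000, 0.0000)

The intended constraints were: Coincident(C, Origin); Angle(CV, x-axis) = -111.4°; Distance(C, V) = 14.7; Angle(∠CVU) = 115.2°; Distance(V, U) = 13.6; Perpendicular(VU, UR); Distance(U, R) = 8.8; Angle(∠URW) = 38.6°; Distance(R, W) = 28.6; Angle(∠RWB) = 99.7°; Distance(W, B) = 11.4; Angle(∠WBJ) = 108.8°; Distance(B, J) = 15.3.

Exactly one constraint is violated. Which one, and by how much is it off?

Distance(B, J) = 15.3 — off by 5.30.

C = (0.00, 0.00) ✓; CV at -111.4° ✓; |CV| = 14.70 ✓; ∠CVU = 115.2° ✓; |VU| = 13.60 ✓; ∠(VU, UR) = 90.00° ✓; |UR| = 8.800 ✓; ∠URW = 38.60° ✓; |RW| = 28.60 ✓; ∠RWB = 99.70° ✓; |WB| = 11.40 ✓; ∠WBJ = 108.8° ✓; |BJ| = 20.60 ✗.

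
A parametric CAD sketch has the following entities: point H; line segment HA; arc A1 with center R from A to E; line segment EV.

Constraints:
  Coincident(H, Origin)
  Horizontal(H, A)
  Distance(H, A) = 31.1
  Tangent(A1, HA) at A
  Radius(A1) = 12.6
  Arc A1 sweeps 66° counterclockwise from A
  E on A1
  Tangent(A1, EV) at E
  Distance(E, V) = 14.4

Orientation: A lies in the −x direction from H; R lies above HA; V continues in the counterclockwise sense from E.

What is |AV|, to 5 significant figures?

26.967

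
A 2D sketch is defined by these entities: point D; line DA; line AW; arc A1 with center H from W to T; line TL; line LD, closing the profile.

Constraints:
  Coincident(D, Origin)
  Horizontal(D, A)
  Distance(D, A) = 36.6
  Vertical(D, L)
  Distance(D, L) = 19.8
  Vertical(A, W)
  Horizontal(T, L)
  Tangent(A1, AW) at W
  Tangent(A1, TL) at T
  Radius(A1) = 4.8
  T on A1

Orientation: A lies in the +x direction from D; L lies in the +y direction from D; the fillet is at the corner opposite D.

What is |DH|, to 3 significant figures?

35.2

D is at the origin; DA is horizontal with |DA| = 36.6 and A on the +x side, so A = (36.6, 0.00). D and L share the same x with |DL| = 19.8 and L on the +y side, so L = (0.00, 19.8). The virtual corner opposite D is at (36.6, 19.8). Tangency of A1 to AW means the radius HW is perpendicular to AW and since A1 is tangent to TL there, HT ⟂ TL, with radius 4.8, so the center H sits 4.8 in from both sides at H = (31.8, 15.0). Then |DH| = |H − D| = 35.2.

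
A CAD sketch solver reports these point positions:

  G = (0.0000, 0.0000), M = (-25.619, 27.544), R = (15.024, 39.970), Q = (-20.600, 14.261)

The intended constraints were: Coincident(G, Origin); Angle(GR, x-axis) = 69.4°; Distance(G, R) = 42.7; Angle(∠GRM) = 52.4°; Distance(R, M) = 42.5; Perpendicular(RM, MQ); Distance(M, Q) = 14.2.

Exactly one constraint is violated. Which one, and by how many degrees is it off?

Perpendicular(RM, MQ) — off by 3.70°.

G = (0.00, 0.00) ✓; GR at 69.40° ✓; |GR| = 42.70 ✓; ∠GRM = 52.40° ✓; |RM| = 42.50 ✓; ∠(RM, MQ) = 93.70° ✗; |MQ| = 14.20 ✓.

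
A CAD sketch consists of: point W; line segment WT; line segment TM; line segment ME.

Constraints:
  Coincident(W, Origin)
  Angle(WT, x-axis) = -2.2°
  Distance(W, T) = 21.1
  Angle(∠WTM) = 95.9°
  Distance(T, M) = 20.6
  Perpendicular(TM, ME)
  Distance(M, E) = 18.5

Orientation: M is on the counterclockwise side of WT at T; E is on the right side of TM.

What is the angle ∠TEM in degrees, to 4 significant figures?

48.07°

W is at the origin; WT runs at -2.2° with length 21.1, so T = 21.1·(cos -2.2°, sin -2.2°) = (21.08, -0.8100). ∠WTM = 95.9°, so TM runs at -2.2° + (180° − 95.9°) = 81.90° from the x-axis; with |TM| = 20.6, M = T + 20.6·(cos 81.90°, sin 81.90°) = (23.99, 19.58). TM is perpendicular to ME; with |ME| = 18.5 on the right of TM, E = M + 18.5·(0.9900, -0.1409) = (42.30, 16.98). Then cos ∠TEM = ET·EM / (|ET||EM|), giving 48.07°.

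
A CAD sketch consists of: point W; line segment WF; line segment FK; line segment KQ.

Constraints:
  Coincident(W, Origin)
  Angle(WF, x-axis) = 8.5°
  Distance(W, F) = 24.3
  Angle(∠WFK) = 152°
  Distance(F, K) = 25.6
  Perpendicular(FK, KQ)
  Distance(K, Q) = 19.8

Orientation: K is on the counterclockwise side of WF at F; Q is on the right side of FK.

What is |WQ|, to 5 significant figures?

56.464

W is at the origin; WF runs at 8.5° with length 24.3, so F = 24.3·(cos 8.5°, sin 8.5°) = (24.033, 3.5918). ∠WFK = 152.0°, so FK runs at 8.5° + (180° − 152.0°) = 36.500° from the x-axis; with |FK| = 25.6, K = F + 25.6·(cos 36.500°, sin 36.500°) = (44.612, 18.819). The perpendicularity gives KQ at right angles to FK; with |KQ| = 19.8 on the right of FK, Q = K + 19.8·(0.59482, -0.80386) = (56.389, 2.9029). Then |WQ| = |Q − W| = 56.464.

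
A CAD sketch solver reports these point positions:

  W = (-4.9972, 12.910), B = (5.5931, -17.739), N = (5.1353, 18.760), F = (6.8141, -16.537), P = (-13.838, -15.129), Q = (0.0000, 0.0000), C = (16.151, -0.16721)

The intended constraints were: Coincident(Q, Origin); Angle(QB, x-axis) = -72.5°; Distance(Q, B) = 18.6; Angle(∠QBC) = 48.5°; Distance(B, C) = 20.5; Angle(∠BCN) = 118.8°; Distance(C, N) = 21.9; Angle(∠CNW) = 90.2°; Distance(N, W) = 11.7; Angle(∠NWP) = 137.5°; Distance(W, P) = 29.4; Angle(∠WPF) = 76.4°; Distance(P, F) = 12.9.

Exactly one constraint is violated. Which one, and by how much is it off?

Distance(P, F) = 12.9 — off by 7.80.

Q = (0.00, 0.00) ✓; QB at -72.50° ✓; |QB| = 18.60 ✓; ∠QBC = 48.50° ✓; |BC| = 20.50 ✓; ∠BCN = 118.8° ✓; |CN| = 21.90 ✓; ∠CNW = 90.20° ✓; |NW| = 11.70 ✓; ∠NWP = 137.5° ✓; |WP| = 29.40 ✓; ∠WPF = 76.40° ✓; |PF| = 20.70 ✗.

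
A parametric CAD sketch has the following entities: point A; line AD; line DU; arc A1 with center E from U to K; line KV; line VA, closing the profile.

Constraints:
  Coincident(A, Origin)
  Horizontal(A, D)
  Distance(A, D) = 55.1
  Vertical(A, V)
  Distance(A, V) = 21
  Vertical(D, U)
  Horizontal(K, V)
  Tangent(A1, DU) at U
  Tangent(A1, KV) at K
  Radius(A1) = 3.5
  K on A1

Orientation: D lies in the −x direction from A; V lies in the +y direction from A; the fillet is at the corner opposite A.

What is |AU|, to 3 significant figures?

57.8

The virtual corner opposite A is at (-55.1, 21.0). Tangency of A1 to DU means the radius EU is perpendicular to DU and tangency of A1 to KV means the radius EK is perpendicular to KV, with radius 3.5, so the center E sits 3.5 in from both sides at E = (-51.6, 17.5). That places the tangent points at U = (-55.1, 17.5) on DU and K = (-51.6, 21.0) on KV. Then |AU| = |U − A| = 57.8.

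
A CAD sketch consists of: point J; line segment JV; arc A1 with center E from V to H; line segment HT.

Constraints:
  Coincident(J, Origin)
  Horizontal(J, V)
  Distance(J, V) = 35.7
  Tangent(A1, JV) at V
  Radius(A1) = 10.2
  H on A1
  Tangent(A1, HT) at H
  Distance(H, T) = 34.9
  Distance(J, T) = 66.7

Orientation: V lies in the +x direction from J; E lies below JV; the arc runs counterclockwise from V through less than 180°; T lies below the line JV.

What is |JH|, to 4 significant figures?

32.65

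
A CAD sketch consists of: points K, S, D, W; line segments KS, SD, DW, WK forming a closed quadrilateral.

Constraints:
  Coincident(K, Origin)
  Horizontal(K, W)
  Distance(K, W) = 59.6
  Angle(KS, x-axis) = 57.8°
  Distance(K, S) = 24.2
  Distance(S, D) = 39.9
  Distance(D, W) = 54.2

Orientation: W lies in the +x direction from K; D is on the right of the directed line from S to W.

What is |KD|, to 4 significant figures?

21.19

Checks: |KW| = 59.60 ✓; |KS| = 24.20 ✓; |SD| = 39.90 ✓; |DW| = 54.20 ✓.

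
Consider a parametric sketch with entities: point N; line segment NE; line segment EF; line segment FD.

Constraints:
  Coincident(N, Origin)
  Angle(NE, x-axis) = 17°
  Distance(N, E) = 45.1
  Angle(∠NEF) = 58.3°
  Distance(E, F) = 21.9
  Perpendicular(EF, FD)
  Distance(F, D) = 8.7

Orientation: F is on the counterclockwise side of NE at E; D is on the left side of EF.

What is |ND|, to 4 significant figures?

29.73

N is at the origin; NE runs at 17.0° with length 45.1, so E = 45.1·(cos 17.0°, sin 17.0°) = (43.13, 13.19). ∠NEF = 58.3°, so EF runs at 17.0° + (180° − 58.3°) = 138.7° from the x-axis; with |EF| = 21.9, F = E + 21.9·(cos 138.7°, sin 138.7°) = (26.68, 27.64). EF ⟂ FD; with |FD| = 8.7 on the left of EF, D = F + 8.7·(-0.6600, -0.7513) = (20.93, 21.10). Then |ND| = |D − N| = 29.73.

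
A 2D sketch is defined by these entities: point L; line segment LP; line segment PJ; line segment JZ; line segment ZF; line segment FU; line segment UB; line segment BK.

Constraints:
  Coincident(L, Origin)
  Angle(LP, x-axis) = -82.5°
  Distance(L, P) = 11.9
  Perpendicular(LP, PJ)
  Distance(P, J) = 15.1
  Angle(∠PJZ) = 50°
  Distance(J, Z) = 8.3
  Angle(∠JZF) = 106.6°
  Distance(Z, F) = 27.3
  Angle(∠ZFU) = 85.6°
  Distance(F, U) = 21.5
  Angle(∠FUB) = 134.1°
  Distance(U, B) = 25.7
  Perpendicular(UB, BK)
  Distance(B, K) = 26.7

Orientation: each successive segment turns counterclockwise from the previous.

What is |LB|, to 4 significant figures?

46.83

∠ZFU = 85.6° gives FU at -54.70° from the x-axis; with |FU| = 21.5, U = (-0.5966, -35.79). ∠FUB = 134.1° gives UB at -8.800° from the x-axis; with |UB| = 25.7, B = (24.80, -39.72). Then |LB| = |B − L| = 46.83.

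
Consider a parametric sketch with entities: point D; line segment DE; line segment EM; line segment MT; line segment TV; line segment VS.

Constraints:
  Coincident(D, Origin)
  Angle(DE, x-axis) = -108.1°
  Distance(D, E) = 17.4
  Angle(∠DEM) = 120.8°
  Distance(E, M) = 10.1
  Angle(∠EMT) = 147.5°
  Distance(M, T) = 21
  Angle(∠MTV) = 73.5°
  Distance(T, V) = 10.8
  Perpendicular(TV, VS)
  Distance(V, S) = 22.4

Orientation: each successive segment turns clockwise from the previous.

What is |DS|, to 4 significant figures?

19.35

D is at the origin; DE runs at -108.1° with length 17.4, so E = (-5.406, -16.54). ∠DEM = 120.8° gives EM at -167.3° from the x-axis; with |EM| = 10.1, M = (-15.26, -18.76). ∠EMT = 147.5° gives MT at 160.2° from the x-axis; with |MT| = 21.0, T = (-35.02, -11.65). ∠MTV = 73.5° gives TV at 53.70° from the x-axis; with |TV| = 10.8, V = (-28.62, -2.942). TV is perpendicular to VS, so VS runs at -36.30°; with |VS| = 22.4, S = (-10.57, -16.20). Then |DS| = |S − D| = 19.35.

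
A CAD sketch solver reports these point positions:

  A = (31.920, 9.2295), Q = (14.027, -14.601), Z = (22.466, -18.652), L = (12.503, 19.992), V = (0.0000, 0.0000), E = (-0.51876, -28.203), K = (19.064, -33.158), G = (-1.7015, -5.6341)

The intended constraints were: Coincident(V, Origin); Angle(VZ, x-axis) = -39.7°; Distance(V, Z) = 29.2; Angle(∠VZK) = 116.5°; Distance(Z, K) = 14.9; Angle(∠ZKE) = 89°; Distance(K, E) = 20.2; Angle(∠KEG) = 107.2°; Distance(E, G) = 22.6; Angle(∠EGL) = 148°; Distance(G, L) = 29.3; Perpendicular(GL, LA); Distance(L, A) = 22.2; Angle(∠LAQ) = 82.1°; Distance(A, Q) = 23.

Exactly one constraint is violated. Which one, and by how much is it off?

Distance(A, Q) = 23 — off by 6.80.

V = (0.00, 0.00) ✓; VZ at -39.70° ✓; |VZ| = 29.20 ✓; ∠VZK = 116.5° ✓; |ZK| = 14.90 ✓; ∠ZKE = 89.00° ✓; |KE| = 20.20 ✓; ∠KEG = 107.2° ✓; |EG| = 22.60 ✓; ∠EGL = 148.0° ✓; |GL| = 29.30 ✓; ∠(GL, LA) = 90.00° ✓; |LA| = 22.20 ✓; ∠LAQ = 82.10° ✓; |AQ| = 29.80 ✗.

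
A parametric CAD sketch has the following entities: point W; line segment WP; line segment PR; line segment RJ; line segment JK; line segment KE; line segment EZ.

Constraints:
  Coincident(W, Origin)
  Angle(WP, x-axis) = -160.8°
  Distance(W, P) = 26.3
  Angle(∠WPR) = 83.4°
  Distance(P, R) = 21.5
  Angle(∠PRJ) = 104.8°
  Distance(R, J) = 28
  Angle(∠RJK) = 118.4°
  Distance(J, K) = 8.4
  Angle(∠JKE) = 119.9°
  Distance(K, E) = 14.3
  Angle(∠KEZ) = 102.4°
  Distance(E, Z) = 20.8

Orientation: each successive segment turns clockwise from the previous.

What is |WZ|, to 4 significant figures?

19.67

W is at the origin; WP runs at -160.8° with length 26.3, so P = (-24.84, -8.649). ∠WPR = 83.4° gives PR at 102.6° from the x-axis; with |PR| = 21.5, R = (-29.53, 12.33). ∠PRJ = 104.8° gives RJ at 27.40° from the x-axis; with |RJ| = 28.0, J = (-4.668, 25.22). ∠RJK = 118.4° gives JK at -34.20° from the x-axis; with |JK| = 8.4, K = (2.279, 20.50). ∠JKE = 119.9° gives KE at -94.30° from the x-axis; with |KE| = 14.3, E = (1.207, 6.237). ∠KEZ = 102.4° gives EZ at -171.9° from the x-axis; with |EZ| = 20.8, Z = (-19.39, 3.307). Then |WZ| = |Z − W| = 19.67.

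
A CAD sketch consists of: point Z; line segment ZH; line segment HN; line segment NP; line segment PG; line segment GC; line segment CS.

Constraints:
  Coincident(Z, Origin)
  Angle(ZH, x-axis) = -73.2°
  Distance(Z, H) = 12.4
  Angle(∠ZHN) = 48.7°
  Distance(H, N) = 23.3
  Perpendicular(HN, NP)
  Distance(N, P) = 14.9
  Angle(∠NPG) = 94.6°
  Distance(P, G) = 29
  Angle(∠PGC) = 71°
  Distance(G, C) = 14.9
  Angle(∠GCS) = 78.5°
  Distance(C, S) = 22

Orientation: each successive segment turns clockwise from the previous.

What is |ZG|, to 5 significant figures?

15.898

Z is at the origin; ZH runs at -73.2° with length 12.4, so H = (3.5840, -11.871). ∠ZHN = 48.7° gives HN at 155.50° from the x-axis; with |HN| = 23.3, N = (-17.618, -2.2084). HN is perpendicular to NP, so NP runs at 65.500°; with |NP| = 14.9, P = (-11.439, 11.350). ∠NPG = 94.6° gives PG at -19.900° from the x-axis; with |PG| = 29.0, G = (15.829, 1.4790). Then |ZG| = |G − Z| = 15.898.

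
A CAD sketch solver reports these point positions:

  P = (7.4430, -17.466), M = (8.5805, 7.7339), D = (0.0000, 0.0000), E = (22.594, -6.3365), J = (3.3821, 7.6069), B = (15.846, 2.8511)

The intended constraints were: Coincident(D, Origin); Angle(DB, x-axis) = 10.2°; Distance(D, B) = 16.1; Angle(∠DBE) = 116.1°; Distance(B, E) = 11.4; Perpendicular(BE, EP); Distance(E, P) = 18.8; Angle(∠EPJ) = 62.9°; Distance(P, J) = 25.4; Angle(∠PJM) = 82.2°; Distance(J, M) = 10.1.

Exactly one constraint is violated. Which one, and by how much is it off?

Distance(J, M) = 10.1 — off by 4.90.

D = (0.00, 0.00) ✓; DB at 10.20° ✓; |DB| = 16.10 ✓; ∠DBE = 116.1° ✓; |BE| = 11.40 ✓; ∠(BE, EP) = 90.00° ✓; |EP| = 18.80 ✓; ∠EPJ = 62.90° ✓; |PJ| = 25.40 ✓; ∠PJM = 82.20° ✓; |JM| = 5.200 ✗.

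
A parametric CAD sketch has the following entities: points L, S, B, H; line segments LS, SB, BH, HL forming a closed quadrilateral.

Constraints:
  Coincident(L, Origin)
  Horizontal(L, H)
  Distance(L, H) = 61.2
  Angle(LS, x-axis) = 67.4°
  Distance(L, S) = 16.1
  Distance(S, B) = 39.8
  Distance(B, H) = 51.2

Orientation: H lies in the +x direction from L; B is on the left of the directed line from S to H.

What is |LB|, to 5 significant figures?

55.083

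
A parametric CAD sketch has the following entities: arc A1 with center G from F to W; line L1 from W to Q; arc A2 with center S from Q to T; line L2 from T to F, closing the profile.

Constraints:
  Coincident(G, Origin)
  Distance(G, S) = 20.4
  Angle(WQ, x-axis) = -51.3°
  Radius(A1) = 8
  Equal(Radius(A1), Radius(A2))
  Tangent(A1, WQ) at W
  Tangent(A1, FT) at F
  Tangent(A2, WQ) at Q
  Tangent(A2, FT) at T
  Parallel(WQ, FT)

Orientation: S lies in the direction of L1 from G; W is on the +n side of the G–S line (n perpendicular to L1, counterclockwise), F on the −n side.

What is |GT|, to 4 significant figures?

21.91

Tangency of A1 to both parallel lines with radius 8.0 puts W and F at G ± 8.0·n: W = (6.243, 5.002), F = (-6.243, -5.002). Equal radii place Q and T the same way about S: Q = S + 8.0·n = (19.00, -10.92), T = S − 8.0·n = (6.512, -20.92). Then |GT| = |T − G| = 21.91.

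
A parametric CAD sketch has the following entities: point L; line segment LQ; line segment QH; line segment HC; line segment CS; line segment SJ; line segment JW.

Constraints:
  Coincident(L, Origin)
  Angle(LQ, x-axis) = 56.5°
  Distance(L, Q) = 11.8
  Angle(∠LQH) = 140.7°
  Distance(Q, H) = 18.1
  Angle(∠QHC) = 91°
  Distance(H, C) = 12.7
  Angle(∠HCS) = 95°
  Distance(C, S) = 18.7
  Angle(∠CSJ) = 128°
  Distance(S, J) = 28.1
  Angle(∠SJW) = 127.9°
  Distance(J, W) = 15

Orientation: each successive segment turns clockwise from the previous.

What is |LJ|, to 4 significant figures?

16.84

L is at the origin; LQ runs at 56.5° with length 11.8, so Q = (6.513, 9.840). ∠LQH = 140.7° gives QH at 17.20° from the x-axis; with |QH| = 18.1, H = (23.80, 15.19). ∠QHC = 91.0° gives HC at -71.80° from the x-axis; with |HC| = 12.7, C = (27.77, 3.128). ∠HCS = 95.0° gives CS at -156.8° from the x-axis; with |CS| = 18.7, S = (10.58, -4.239). ∠CSJ = 128.0° gives SJ at 151.2° from the x-axis; with |SJ| = 28.1, J = (-14.04, 9.298). Then |LJ| = |J − L| = 16.84.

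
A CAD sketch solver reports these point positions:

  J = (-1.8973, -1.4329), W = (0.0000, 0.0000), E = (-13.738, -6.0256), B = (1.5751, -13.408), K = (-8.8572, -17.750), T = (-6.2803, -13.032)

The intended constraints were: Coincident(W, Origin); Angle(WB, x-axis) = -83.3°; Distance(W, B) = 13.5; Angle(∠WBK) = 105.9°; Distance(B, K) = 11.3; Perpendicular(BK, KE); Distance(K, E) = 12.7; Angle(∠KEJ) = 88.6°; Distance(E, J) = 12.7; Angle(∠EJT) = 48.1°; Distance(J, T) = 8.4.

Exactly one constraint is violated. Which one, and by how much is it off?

Distance(J, T) = 8.4 — off by 4.00.

W = (0.00, 0.00) ✓; WB at -83.30° ✓; |WB| = 13.50 ✓; ∠WBK = 105.9° ✓; |BK| = 11.30 ✓; ∠(BK, KE) = 90.00° ✓; |KE| = 12.70 ✓; ∠KEJ = 88.60° ✓; |EJ| = 12.70 ✓; ∠EJT = 48.10° ✓; |JT| = 12.40 ✗.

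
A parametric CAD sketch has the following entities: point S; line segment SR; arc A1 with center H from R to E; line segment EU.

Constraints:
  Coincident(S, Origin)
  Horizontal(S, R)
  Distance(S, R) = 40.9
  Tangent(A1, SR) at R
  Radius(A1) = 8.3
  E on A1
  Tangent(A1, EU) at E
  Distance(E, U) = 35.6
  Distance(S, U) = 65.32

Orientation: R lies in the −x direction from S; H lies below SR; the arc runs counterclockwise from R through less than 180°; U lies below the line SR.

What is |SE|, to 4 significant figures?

49.93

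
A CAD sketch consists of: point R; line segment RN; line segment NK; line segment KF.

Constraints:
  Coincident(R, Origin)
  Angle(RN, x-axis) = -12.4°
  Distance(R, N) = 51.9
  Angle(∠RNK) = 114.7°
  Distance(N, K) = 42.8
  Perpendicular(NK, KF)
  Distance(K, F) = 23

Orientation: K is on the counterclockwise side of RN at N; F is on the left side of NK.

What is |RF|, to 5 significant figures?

68.862

∠RNK = 114.7°, so NK runs at -12.4° + (180° − 114.7°) = 52.900° from the x-axis; with |NK| = 42.8, K = N + 42.8·(cos 52.900°, sin 52.900°) = (76.507, 22.992). NK ⟂ KF; with |KF| = 23.0 on the left of NK, F = K + 23.0·(-0.79758, 0.60321) = (58.162, 36.866). Then |RF| = |F − R| = 68.862.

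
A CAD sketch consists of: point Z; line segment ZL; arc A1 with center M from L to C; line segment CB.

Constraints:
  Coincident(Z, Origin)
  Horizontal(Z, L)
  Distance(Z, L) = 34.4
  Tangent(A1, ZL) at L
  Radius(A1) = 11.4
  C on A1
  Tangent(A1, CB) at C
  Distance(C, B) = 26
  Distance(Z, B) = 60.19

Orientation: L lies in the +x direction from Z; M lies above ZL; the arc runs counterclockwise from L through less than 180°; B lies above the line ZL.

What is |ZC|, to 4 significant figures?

46.93

Checks: Z = (0.00, 0.00) ✓; |MC| = 11.40 ✓; ∠(MC, CB) = 90.00° ✓; |CB| = 26.00 ✓; |ZB| = 60.19 ✓.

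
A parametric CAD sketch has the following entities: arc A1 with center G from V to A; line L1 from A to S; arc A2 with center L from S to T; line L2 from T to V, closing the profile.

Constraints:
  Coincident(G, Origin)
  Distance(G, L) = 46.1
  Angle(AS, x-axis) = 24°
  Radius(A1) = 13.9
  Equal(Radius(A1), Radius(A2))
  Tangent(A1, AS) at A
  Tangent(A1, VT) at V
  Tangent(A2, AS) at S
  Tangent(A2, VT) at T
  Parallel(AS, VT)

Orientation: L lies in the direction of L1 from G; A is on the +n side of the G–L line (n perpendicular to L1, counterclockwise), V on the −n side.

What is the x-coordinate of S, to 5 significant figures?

36.461

The slot axis is L1's direction at 24.0°, so u = (cos 24.0°, sin 24.0°) = (0.91355, 0.40674) and n = (−sin 24.0°, cos 24.0°) = (-0.40674, 0.91355). G is at the origin and L lies 46.1 along u from G, so L = 46.1·u = (42.114, 18.751). Tangency of A1 to both parallel lines with radius 13.9 puts A and V at G ± 13.9·n: A = (-5.6536, 12.698), V = (5.6536, -12.698). Equal radii place S and T the same way about L: S = L + 13.9·n = (36.461, 31.449), T = L − 13.9·n = (47.768, 6.0523). So S.x = 36.461.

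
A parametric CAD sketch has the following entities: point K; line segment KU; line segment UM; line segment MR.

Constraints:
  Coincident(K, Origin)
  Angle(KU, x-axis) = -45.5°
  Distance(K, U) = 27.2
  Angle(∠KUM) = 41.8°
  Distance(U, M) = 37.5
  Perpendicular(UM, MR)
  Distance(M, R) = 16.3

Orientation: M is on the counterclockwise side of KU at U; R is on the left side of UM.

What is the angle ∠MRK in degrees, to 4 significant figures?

96.06°

K is at the origin; KU runs at -45.5° with length 27.2, so U = 27.2·(cos -45.5°, sin -45.5°) = (19.06, -19.40). ∠KUM = 41.8°, so UM runs at -45.5° + (180° − 41.8°) = 92.70° from the x-axis; with |UM| = 37.5, M = U + 37.5·(cos 92.70°, sin 92.70°) = (17.30, 18.06). UM is perpendicular to MR; with |MR| = 16.3 on the left of UM, R = M + 16.3·(-0.9989, -0.04711) = (1.016, 17.29). Then cos ∠MRK = RM·RK / (|RM||RK|), giving 96.06°.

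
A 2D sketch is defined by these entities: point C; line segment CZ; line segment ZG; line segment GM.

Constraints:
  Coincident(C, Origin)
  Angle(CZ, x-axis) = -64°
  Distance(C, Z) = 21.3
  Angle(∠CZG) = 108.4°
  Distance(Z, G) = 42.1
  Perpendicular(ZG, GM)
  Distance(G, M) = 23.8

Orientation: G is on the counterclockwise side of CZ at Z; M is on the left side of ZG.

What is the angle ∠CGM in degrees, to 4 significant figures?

67.51°

C is at the origin; CZ runs at -64.0° with length 21.3, so Z = 21.3·(cos -64.0°, sin -64.0°) = (9.337, -19.14). ∠CZG = 108.4°, so ZG runs at -64.0° + (180° − 108.4°) = 7.600° from the x-axis; with |ZG| = 42.1, G = Z + 42.1·(cos 7.600°, sin 7.600°) = (51.07, -13.58). The perpendicularity gives GM at right angles to ZG; with |GM| = 23.8 on the left of ZG, M = G + 23.8·(-0.1323, 0.9912) = (47.92, 10.01). Then cos ∠CGM = GC·GM / (|GC||GM|), giving 67.51°.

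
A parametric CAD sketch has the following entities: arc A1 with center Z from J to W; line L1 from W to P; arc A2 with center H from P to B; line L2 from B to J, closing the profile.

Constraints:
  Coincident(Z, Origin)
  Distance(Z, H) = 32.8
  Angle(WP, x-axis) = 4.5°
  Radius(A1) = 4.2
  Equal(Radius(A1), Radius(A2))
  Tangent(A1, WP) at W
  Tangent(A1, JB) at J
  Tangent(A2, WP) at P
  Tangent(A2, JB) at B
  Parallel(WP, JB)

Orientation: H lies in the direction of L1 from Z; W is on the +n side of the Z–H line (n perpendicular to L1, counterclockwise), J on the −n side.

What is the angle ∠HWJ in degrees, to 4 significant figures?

82.70°

The slot axis is L1's direction at 4.5°, so u = (cos 4.5°, sin 4.5°) = (0.9969, 0.07846) and n = (−sin 4.5°, cos 4.5°) = (-0.07846, 0.9969). Z is at the origin and H lies 32.8 along u from Z, so H = 32.8·u = (32.70, 2.573). Tangency of A1 to both parallel lines with radius 4.2 puts W and J at Z ± 4.2·n: W = (-0.3295, 4.187), J = (0.3295, -4.187). Then cos ∠HWJ = WH·WJ / (|WH||WJ|), giving 82.70°.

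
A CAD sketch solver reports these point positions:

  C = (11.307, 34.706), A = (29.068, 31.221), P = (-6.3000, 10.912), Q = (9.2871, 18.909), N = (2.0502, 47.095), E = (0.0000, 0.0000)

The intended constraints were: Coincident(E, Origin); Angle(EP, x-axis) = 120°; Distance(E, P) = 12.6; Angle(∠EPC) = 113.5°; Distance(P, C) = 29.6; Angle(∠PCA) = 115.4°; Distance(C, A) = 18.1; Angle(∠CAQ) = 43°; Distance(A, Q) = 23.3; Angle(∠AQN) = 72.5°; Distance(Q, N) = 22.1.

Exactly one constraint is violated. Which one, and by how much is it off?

Distance(Q, N) = 22.1 — off by 7.00.

E = (0.00, 0.00) ✓; EP at 120.0° ✓; |EP| = 12.60 ✓; ∠EPC = 113.5° ✓; |PC| = 29.60 ✓; ∠PCA = 115.4° ✓; |CA| = 18.10 ✓; ∠CAQ = 43.00° ✓; |AQ| = 23.30 ✓; ∠AQN = 72.50° ✓; |QN| = 29.10 ✗.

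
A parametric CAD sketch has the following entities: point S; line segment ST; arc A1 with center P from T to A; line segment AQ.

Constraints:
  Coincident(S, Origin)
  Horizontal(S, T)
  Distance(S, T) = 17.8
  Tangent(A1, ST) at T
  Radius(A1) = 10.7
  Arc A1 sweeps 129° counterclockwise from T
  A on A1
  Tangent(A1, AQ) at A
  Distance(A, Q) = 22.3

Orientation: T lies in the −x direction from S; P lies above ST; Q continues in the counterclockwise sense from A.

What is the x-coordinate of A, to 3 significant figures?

-9.48

S is at the origin; ST is horizontal with |ST| = 17.8 and T on the −x side, so T = (-17.8, 0.00). The tangent condition forces PT to be normal to ST, so P = T + (0, 10.7) = (-17.8, 10.7). On A1, T sits at bearing -90° from P; a 129° counterclockwise sweep puts A at bearing 39°, so A = P + 10.7·(cos 39°, sin 39°) = (-9.48, 17.4). So A.x = -9.48.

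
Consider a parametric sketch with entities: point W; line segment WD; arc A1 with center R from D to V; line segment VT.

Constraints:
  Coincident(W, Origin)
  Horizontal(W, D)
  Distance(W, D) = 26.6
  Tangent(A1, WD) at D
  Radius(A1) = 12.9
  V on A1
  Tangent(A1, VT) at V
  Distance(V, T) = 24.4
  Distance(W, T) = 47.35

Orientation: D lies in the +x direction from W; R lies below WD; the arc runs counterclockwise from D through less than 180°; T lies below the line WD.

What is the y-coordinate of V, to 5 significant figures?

-18.106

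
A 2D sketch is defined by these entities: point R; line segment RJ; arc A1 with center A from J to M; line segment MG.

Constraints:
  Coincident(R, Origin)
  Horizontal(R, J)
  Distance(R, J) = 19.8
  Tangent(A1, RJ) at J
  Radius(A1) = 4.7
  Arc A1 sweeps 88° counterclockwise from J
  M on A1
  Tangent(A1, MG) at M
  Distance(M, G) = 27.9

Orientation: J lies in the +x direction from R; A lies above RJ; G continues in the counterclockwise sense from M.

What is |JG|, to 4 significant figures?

32.91

R is at the origin; RJ is horizontal with |RJ| = 19.8 and J on the +x side, so J = (19.80, 0.000). Tangency of A1 to RJ means the radius AJ is perpendicular to RJ, so A = J + (0, 4.7) = (19.80, 4.700). On A1, J sits at bearing -90° from A; an 88° counterclockwise sweep puts M at bearing -2°, so M = A + 4.7·(cos -2°, sin -2°) = (24.50, 4.536). Since A1 is tangent to MG there, AM ⟂ MG, so MG runs along (−sin -2°, cos -2°); with |MG| = 27.9, G = (25.47, 32.42). Then |JG| = |G − J| = 32.91.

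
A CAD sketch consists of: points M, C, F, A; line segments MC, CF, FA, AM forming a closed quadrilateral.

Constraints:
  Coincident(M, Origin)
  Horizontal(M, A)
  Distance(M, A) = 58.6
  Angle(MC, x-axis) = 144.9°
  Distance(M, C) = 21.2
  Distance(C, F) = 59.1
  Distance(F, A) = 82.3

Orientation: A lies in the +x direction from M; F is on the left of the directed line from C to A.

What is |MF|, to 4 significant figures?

65.88

M is at the origin; M and A share the same y with |MA| = 58.6 and A in +x, so A = (58.6, 0). MC runs at 144.9° with |MC| = 21.2, so C = (-17.34, 12.19). F is determined by |CF| = 59.1 and |FA| = 82.3 together: it lies at the intersection of circle(C, 59.1) and circle(A, 82.3). With |CA| = 76.92, the foot of the radical line on CA is 17.13 from C and the perpendicular offset is √(59.1² − 17.13²) = 56.56. Taking the left-of-CA solution: F = (8.536, 65.32).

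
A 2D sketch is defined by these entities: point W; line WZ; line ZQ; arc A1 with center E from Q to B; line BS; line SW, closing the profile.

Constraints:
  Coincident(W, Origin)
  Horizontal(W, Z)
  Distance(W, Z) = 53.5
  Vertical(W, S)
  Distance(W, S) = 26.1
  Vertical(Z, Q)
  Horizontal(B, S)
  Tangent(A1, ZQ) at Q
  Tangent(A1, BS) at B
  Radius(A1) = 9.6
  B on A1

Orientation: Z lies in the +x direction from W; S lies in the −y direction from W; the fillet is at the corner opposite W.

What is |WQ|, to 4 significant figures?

55.99

The virtual corner opposite W is at (53.50, -26.10). Tangency of A1 to ZQ means the radius EQ is perpendicular to ZQ and A1 meets BS tangentially, so EB is at right angles to BS, with radius 9.6, so the center E sits 9.6 in from both sides at E = (43.90, -16.50). That places the tangent points at Q = (53.50, -16.50) on ZQ and B = (43.90, -26.10) on BS. Then |WQ| = |Q − W| = 55.99.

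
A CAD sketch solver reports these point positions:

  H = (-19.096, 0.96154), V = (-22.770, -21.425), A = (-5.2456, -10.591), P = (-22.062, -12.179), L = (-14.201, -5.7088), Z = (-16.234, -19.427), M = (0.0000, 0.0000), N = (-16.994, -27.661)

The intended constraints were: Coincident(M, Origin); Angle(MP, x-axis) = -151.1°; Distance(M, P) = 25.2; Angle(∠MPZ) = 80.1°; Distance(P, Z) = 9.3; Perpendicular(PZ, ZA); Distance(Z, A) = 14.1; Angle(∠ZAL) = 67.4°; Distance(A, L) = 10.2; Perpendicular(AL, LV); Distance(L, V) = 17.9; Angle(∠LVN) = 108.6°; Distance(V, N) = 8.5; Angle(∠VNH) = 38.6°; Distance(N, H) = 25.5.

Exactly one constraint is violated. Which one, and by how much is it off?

Distance(N, H) = 25.5 — off by 3.20.

M = (0.00, 0.00) ✓; MP at -151.1° ✓; |MP| = 25.20 ✓; ∠MPZ = 80.10° ✓; |PZ| = 9.300 ✓; ∠(PZ, ZA) = 90.00° ✓; |ZA| = 14.10 ✓; ∠ZAL = 67.40° ✓; |AL| = 10.20 ✓; ∠(AL, LV) = 90.00° ✓; |LV| = 17.90 ✓; ∠LVN = 108.6° ✓; |VN| = 8.500 ✓; ∠VNH = 38.61° ✓; |NH| = 28.70 ✗.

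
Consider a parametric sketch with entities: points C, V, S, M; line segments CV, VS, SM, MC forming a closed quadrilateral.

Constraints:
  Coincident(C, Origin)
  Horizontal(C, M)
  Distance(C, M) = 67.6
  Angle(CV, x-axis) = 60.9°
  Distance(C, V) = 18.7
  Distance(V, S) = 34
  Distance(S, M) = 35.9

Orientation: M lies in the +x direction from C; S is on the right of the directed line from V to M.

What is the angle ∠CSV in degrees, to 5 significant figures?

32.086°

Checks: |VS| = 34.00 ✓; |SM| = 35.90 ✓.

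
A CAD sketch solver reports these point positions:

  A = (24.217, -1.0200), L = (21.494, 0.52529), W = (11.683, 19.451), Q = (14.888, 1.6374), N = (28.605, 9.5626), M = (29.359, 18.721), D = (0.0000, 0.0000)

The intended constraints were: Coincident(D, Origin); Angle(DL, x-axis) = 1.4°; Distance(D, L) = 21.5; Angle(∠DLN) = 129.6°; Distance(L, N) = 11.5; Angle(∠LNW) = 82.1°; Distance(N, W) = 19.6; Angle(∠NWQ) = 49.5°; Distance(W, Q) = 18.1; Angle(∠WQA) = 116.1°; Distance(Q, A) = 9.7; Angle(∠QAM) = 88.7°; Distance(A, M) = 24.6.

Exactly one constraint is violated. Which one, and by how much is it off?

Distance(A, M) = 24.6 — off by 4.20.

D = (0.00, 0.00) ✓; DL at 1.400° ✓; |DL| = 21.50 ✓; ∠DLN = 129.6° ✓; |LN| = 11.50 ✓; ∠LNW = 82.10° ✓; |NW| = 19.60 ✓; ∠NWQ = 49.50° ✓; |WQ| = 18.10 ✓; ∠WQA = 116.1° ✓; |QA| = 9.700 ✓; ∠QAM = 88.70° ✓; |AM| = 20.40 ✗.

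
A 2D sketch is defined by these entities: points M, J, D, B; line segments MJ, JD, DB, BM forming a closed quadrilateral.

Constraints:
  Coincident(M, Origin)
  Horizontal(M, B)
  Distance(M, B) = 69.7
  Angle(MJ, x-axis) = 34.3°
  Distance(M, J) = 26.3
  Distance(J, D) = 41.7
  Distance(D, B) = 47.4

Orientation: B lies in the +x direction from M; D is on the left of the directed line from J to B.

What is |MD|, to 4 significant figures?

67.76

Checks: |MB| = 69.70 ✓; |MJ| = 26.30 ✓; |JD| = 41.70 ✓; |DB| = 47.40 ✓.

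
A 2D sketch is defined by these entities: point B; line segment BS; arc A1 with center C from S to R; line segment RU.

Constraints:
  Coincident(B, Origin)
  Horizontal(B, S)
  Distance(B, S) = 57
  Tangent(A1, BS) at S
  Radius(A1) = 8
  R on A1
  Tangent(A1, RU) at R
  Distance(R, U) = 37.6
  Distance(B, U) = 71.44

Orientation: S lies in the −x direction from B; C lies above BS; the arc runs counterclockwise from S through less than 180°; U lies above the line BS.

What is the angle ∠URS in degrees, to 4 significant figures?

131.0°

B is at the origin; BS is horizontal with |BS| = 57.0 and S on the −x side, so S = (-57.00, 0.000). Tangency of A1 to BS means the radius CS is perpendicular to BS, so C = S + (0, 8) = (-57.00, 8.000). Since CR ⟂ RU (tangency), |CU| = √(8.0² + 37.6²) = 38.44 regardless of where R sits on A1. So U lies on both circle(B, 71.44) and circle(C, 38.44); the above-BS intersection is U = (-54.36, 46.35). R is the foot of the tangent from U: R = (-49.08, 9.124).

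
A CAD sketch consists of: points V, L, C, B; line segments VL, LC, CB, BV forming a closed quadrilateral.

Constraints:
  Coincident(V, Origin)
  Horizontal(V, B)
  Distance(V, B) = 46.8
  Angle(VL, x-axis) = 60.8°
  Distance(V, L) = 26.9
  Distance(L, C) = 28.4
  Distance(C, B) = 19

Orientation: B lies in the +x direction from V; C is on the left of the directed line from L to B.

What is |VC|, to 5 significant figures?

44.823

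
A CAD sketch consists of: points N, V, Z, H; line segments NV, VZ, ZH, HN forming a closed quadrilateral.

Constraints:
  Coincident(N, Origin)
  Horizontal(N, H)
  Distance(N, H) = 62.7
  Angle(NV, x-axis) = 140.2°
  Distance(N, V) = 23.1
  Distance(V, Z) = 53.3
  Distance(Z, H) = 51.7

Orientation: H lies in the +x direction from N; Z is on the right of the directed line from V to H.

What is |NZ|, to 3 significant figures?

30.7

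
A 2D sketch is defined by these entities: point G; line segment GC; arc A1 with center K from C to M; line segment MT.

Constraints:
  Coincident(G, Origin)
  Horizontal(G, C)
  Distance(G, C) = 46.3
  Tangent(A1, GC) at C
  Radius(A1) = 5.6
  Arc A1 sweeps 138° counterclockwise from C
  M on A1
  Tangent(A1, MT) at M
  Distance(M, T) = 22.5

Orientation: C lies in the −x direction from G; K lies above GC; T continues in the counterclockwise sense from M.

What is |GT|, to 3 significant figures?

64.3

On A1, C sits at bearing -90° from K; a 138° counterclockwise sweep puts M at bearing 48°, so M = K + 5.6·(cos 48°, sin 48°) = (-42.6, 9.76). The tangent condition forces KM to be normal to MT, so MT runs along (−sin 48°, cos 48°); with |MT| = 22.5, T = (-59.3, 24.8). Then |GT| = |T − G| = 64.3.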